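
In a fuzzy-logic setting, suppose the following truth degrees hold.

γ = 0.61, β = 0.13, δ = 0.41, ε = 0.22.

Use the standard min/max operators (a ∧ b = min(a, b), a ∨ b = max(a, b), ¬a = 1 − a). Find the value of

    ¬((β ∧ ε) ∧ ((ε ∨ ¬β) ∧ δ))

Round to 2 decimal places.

0.87

β ∧ ε = min(a, b) on (0.13, 0.22) = 0.13
¬β = 1 − 0.13 = 0.87
ε ∨ ¬β = max(a, b) on (0.22, 0.87) = 0.87
(ε ∨ ¬β) ∧ δ = min(a, b) on (0.87, 0.41) = 0.41
(β ∧ ε) ∧ ((ε ∨ ¬β) ∧ δ) = min(a, b) on (0.13, 0.41) = 0.13
¬((β ∧ ε) ∧ ((ε ∨ ¬β) ∧ δ)) = 1 − 0.13 = 0.87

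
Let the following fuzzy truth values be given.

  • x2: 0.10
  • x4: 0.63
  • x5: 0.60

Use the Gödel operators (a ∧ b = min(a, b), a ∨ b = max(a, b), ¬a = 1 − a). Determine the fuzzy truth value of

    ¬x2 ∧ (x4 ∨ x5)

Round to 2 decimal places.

¬x2 = 1 − 0.10 = 0.90
x4 ∨ x5 = max(a, b) on (0.63, 0.60) = 0.63
¬x2 ∧ (x4 ∨ x5) = min(a, b) on (0.90, 0.63) = 0.63

0.63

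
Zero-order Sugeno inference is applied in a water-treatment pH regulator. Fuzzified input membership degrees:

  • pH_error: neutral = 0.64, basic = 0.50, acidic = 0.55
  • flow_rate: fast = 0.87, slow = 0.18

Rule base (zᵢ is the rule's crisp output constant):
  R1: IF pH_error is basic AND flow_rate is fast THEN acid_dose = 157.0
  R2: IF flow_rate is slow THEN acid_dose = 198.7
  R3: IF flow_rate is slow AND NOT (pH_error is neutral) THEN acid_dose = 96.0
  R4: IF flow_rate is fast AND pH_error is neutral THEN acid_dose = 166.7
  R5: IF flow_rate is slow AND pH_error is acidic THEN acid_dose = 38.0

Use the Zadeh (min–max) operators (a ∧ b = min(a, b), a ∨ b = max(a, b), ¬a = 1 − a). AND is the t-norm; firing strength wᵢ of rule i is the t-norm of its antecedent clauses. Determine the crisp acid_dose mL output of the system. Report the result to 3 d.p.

R1 (z=157.0): basic=0.50, fast=0.87; AND[min(a, b)] → w = 0.50
R2 (z=198.7): slow=0.18 → w = 0.18
R3 (z=96.0): slow=0.18, ¬neutral=1−0.64=0.36; AND[min(a, b)] → w = 0.18
R4 (z=166.7): fast=0.87, neutral=0.64; AND[min(a, b)] → w = 0.64
R5 (z=38.0): slow=0.18, acidic=0.55; AND[min(a, b)] → w = 0.18
Weighted average = (0.50·157.0 + 0.18·198.7 + 0.18·96.0 + 0.64·166.7 + 0.18·38.0) / (0.50 + 0.18 + 0.18 + 0.64 + 0.18)
  = 245.0740 / 1.6800 = 145.877

145.877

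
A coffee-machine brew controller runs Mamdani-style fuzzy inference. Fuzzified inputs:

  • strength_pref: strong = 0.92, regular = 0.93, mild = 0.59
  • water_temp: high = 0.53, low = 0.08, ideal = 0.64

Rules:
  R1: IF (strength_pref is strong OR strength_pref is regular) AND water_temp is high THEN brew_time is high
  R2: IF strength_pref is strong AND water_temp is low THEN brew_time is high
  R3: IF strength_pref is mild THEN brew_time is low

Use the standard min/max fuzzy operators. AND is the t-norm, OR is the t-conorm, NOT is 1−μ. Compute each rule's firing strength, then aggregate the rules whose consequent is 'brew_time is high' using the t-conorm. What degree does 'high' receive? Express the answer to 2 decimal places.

R1: (strong=0.92 OR regular=0.93) = 0.93; AND[min(a, b)] with high=0.53 → w = 0.53
R2: strong=0.92, low=0.08; AND[min(a, b)] → w = 0.08
R3: mild=0.59 → w = 0.59
Rules with consequent 'high': {R1, R2} → strengths 0.53, 0.08
Aggregate via t-conorm [max(a, b)]: 0.53

0.53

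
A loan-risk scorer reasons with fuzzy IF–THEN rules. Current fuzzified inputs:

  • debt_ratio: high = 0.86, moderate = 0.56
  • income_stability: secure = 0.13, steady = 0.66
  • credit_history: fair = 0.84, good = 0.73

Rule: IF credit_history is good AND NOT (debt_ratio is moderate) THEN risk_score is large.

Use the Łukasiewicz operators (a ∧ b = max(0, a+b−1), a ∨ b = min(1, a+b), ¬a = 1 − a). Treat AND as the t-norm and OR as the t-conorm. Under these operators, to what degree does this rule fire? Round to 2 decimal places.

0.17

firing strength: good=0.73, ¬moderate=1−0.56=0.44; AND[max(0, a+b−1)] → w = 0.17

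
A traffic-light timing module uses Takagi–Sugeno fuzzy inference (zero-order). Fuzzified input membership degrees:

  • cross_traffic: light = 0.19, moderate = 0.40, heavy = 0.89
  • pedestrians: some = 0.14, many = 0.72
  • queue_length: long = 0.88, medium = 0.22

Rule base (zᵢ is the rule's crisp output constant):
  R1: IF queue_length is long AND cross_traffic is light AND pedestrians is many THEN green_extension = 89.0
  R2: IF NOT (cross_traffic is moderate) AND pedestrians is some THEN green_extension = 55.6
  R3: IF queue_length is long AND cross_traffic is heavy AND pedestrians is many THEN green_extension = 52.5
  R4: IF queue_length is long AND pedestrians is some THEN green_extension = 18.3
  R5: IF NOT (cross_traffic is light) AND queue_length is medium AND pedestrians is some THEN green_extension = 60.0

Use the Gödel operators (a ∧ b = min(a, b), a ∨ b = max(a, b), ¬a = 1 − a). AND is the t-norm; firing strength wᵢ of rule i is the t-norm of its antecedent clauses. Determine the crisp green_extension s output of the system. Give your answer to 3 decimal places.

55.230

R1 (z=89.0): long=0.88, light=0.19, many=0.72; AND[min(a, b)] → w = 0.19
R2 (z=55.6): ¬moderate=1−0.40=0.60, some=0.14; AND[min(a, b)] → w = 0.14
R3 (z=52.5): long=0.88, heavy=0.89, many=0.72; AND[min(a, b)] → w = 0.72
R4 (z=18.3): long=0.88, some=0.14; AND[min(a, b)] → w = 0.14
R5 (z=60.0): ¬light=1−0.19=0.81, medium=0.22, some=0.14; AND[min(a, b)] → w = 0.14
Weighted average = (0.19·89.0 + 0.14·55.6 + 0.72·52.5 + 0.14·18.3 + 0.14·60.0) / (0.19 + 0.14 + 0.72 + 0.14 + 0.14)
  = 73.4560 / 1.3300 = 55.230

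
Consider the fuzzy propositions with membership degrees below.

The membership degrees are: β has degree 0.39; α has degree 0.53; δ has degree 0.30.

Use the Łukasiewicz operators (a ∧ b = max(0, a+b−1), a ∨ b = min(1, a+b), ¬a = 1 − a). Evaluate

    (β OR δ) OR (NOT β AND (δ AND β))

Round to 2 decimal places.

β OR δ = min(1, a+b) on (0.39, 0.30) = 0.69
NOT β = 1 − 0.39 = 0.61
δ AND β = max(0, a+b−1) on (0.30, 0.39) = 0.00
NOT β AND (δ AND β) = max(0, a+b−1) on (0.61, 0.00) = 0.00
(β OR δ) OR (NOT β AND (δ AND β)) = min(1, a+b) on (0.69, 0.00) = 0.69

0.69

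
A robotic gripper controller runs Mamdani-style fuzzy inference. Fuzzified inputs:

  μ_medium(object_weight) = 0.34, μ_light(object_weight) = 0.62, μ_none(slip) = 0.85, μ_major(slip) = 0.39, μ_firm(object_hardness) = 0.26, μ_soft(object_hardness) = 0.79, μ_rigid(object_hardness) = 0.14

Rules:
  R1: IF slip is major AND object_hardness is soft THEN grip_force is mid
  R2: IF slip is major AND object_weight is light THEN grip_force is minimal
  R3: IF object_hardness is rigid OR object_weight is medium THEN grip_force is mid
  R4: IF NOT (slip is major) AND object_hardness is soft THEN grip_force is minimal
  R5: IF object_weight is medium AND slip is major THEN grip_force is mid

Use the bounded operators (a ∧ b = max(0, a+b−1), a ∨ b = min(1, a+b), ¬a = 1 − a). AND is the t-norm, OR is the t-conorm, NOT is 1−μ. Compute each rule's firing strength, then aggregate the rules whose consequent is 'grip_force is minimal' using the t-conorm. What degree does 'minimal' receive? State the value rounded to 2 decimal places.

R1: major=0.39, soft=0.79; AND[max(0, a+b−1)] → w = 0.18
R2: major=0.39, light=0.62; AND[max(0, a+b−1)] → w = 0.01
R3: rigid=0.14, medium=0.34; OR[min(1, a+b)] → w = 0.48
R4: ¬major=1−0.39=0.61, soft=0.79; AND[max(0, a+b−1)] → w = 0.40
R5: medium=0.34, major=0.39; AND[max(0, a+b−1)] → w = 0.00
Rules with consequent 'minimal': {R2, R4} → strengths 0.01, 0.40
Aggregate via t-conorm [min(1, a+b)]: 0.41

0.41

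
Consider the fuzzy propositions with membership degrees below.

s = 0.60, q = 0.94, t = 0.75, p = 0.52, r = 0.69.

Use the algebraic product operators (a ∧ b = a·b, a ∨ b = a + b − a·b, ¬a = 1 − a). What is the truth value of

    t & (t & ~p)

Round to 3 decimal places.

~p = 1 − 0.5200 = 0.4800
t & ~p = a·b on (0.7500, 0.4800) = 0.3600
t & (t & ~p) = a·b on (0.7500, 0.3600) = 0.2700

0.270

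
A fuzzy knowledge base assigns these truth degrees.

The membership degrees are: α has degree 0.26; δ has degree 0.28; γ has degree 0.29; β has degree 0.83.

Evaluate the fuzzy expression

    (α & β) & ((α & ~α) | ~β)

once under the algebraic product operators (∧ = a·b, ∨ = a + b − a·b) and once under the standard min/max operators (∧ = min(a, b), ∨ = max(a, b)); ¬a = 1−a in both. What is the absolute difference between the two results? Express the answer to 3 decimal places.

0.189

Under algebraic product:
  α & β = a·b on (0.2600, 0.8300) = 0.2158
  ~α = 1 − 0.2600 = 0.7400
  α & ~α = a·b on (0.2600, 0.7400) = 0.1924
  ~β = 1 − 0.8300 = 0.1700
  (α & ~α) | ~β = a + b − a·b on (0.1924, 0.1700) = 0.3297
  (α & β) & ((α & ~α) | ~β) = a·b on (0.2158, 0.3297) = 0.0711
  → value = 0.0711
Under standard min/max:
  α & β = min(a, b) on (0.26, 0.83) = 0.26
  ~α = 1 − 0.26 = 0.74
  α & ~α = min(a, b) on (0.26, 0.74) = 0.26
  ~β = 1 − 0.83 = 0.17
  (α & ~α) | ~β = max(a, b) on (0.26, 0.17) = 0.26
  (α & β) & ((α & ~α) | ~β) = min(a, b) on (0.26, 0.26) = 0.26
  → value = 0.2600
|0.0711 − 0.2600| = 0.189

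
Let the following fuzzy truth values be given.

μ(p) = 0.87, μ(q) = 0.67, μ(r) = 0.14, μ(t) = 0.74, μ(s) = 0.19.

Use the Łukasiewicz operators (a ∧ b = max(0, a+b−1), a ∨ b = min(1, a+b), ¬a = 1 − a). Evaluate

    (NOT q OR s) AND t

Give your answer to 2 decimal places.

NOT q = 1 − 0.67 = 0.33
NOT q OR s = min(1, a+b) on (0.33, 0.19) = 0.52
(NOT q OR s) AND t = max(0, a+b−1) on (0.52, 0.74) = 0.26

0.26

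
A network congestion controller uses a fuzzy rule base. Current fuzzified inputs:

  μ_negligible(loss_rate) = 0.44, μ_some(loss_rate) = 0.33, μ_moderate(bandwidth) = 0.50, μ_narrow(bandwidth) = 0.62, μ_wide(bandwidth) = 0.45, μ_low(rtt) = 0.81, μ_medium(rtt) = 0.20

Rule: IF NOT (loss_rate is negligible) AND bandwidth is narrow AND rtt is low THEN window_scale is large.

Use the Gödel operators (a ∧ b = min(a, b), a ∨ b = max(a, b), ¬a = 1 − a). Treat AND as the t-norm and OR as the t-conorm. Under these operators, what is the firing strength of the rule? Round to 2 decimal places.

firing strength: ¬negligible=1−0.44=0.56, narrow=0.62, low=0.81; AND[min(a, b)] → w = 0.56

0.56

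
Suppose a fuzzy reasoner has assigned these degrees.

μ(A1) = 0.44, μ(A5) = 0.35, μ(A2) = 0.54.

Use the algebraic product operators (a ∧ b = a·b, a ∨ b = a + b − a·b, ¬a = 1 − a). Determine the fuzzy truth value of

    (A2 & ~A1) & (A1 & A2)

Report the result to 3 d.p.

0.072

~A1 = 1 − 0.4400 = 0.5600
A2 & ~A1 = a·b on (0.5400, 0.5600) = 0.3024
A1 & A2 = a·b on (0.4400, 0.5400) = 0.2376
(A2 & ~A1) & (A1 & A2) = a·b on (0.3024, 0.2376) = 0.0719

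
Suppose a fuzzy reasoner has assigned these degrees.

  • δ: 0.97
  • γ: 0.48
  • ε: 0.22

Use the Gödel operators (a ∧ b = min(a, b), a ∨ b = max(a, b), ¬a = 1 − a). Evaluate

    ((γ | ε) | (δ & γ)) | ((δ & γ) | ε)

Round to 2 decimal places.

0.48

γ | ε = max(a, b) on (0.48, 0.22) = 0.48
δ & γ = min(a, b) on (0.97, 0.48) = 0.48
(γ | ε) | (δ & γ) = max(a, b) on (0.48, 0.48) = 0.48
δ & γ = min(a, b) on (0.97, 0.48) = 0.48
(δ & γ) | ε = max(a, b) on (0.48, 0.22) = 0.48
((γ | ε) | (δ & γ)) | ((δ & γ) | ε) = max(a, b) on (0.48, 0.48) = 0.48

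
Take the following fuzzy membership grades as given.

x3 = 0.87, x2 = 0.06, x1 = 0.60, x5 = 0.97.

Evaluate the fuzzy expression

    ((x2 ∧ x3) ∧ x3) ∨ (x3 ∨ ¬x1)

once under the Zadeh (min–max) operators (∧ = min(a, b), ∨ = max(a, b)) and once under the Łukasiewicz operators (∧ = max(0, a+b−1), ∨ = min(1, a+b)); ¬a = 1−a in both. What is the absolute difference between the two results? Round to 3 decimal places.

Under Zadeh (min–max):
  x2 ∧ x3 = min(a, b) on (0.06, 0.87) = 0.06
  (x2 ∧ x3) ∧ x3 = min(a, b) on (0.06, 0.87) = 0.06
  ¬x1 = 1 − 0.60 = 0.40
  x3 ∨ ¬x1 = max(a, b) on (0.87, 0.40) = 0.87
  ((x2 ∧ x3) ∧ x3) ∨ (x3 ∨ ¬x1) = max(a, b) on (0.06, 0.87) = 0.87
  → value = 0.8700
Under Łukasiewicz:
  x2 ∧ x3 = max(0, a+b−1) on (0.06, 0.87) = 0.00
  (x2 ∧ x3) ∧ x3 = max(0, a+b−1) on (0.00, 0.87) = 0.00
  ¬x1 = 1 − 0.60 = 0.40
  x3 ∨ ¬x1 = min(1, a+b) on (0.87, 0.40) = 1.00
  ((x2 ∧ x3) ∧ x3) ∨ (x3 ∨ ¬x1) = min(1, a+b) on (0.00, 1.00) = 1.00
  → value = 1.0000
|0.8700 − 1.0000| = 0.130

0.130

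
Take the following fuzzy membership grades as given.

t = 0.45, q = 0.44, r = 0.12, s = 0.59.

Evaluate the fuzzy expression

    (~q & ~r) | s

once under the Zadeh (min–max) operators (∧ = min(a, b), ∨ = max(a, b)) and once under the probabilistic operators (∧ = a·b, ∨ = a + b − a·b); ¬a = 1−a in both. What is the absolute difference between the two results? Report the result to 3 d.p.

Under Zadeh (min–max):
  ~q = 1 − 0.44 = 0.56
  ~r = 1 − 0.12 = 0.88
  ~q & ~r = min(a, b) on (0.56, 0.88) = 0.56
  (~q & ~r) | s = max(a, b) on (0.56, 0.59) = 0.59
  → value = 0.5900
Under probabilistic:
  ~q = 1 − 0.4400 = 0.5600
  ~r = 1 − 0.1200 = 0.8800
  ~q & ~r = a·b on (0.5600, 0.8800) = 0.4928
  (~q & ~r) | s = a + b − a·b on (0.4928, 0.5900) = 0.7920
  → value = 0.7920
|0.5900 − 0.7920| = 0.202

0.202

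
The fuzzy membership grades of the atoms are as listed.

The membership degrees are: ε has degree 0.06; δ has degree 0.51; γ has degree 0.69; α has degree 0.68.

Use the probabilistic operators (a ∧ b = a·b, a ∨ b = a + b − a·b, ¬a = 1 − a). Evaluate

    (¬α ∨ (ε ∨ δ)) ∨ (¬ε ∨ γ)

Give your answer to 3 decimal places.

¬α = 1 − 0.6800 = 0.3200
ε ∨ δ = a + b − a·b on (0.0600, 0.5100) = 0.5394
¬α ∨ (ε ∨ δ) = a + b − a·b on (0.3200, 0.5394) = 0.6868
¬ε = 1 − 0.0600 = 0.9400
¬ε ∨ γ = a + b − a·b on (0.9400, 0.6900) = 0.9814
(¬α ∨ (ε ∨ δ)) ∨ (¬ε ∨ γ) = a + b − a·b on (0.6868, 0.9814) = 0.9942

0.994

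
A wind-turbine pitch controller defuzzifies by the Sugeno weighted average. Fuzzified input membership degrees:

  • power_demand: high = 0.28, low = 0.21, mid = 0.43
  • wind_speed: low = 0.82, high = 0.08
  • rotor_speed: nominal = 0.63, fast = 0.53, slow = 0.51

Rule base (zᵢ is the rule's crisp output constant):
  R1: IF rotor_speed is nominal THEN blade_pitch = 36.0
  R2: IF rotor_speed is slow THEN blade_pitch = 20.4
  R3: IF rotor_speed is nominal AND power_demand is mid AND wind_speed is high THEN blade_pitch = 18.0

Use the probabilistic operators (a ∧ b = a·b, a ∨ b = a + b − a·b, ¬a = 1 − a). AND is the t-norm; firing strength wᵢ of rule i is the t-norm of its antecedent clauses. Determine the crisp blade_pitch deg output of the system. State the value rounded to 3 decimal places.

R1 (z=36.0): nominal=0.63 → w = 0.6300
R2 (z=20.4): slow=0.51 → w = 0.5100
R3 (z=18.0): nominal=0.63, mid=0.43, high=0.08; AND[a·b] → w = 0.0217
Weighted average = (0.6300·36.0 + 0.5100·20.4 + 0.0217·18.0) / (0.6300 + 0.5100 + 0.0217)
  = 33.4741 / 1.1617 = 28.815

28.815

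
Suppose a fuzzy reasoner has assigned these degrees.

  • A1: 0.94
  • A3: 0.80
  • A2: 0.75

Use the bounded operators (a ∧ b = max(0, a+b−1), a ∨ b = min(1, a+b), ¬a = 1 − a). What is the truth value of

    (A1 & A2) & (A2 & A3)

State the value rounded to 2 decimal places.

A1 & A2 = max(0, a+b−1) on (0.94, 0.75) = 0.69
A2 & A3 = max(0, a+b−1) on (0.75, 0.80) = 0.55
(A1 & A2) & (A2 & A3) = max(0, a+b−1) on (0.69, 0.55) = 0.24

0.24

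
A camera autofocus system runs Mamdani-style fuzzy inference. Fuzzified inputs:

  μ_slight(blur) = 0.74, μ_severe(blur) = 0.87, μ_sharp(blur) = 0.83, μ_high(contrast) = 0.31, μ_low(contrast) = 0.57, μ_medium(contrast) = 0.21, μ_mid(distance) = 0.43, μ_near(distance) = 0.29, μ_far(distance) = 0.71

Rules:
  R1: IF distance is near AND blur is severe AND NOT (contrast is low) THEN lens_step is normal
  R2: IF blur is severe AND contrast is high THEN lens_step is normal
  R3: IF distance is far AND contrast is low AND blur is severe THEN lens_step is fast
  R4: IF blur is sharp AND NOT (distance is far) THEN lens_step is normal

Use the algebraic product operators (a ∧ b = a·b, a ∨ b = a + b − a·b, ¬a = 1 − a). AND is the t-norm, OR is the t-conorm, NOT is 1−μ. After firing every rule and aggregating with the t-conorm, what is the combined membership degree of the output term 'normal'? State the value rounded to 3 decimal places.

0.506

R1: near=0.29, severe=0.87, ¬low=1−0.57=0.43; AND[a·b] → w = 0.1085
R2: severe=0.87, high=0.31; AND[a·b] → w = 0.2697
R3: far=0.71, low=0.57, severe=0.87; AND[a·b] → w = 0.3521
R4: sharp=0.83, ¬far=1−0.71=0.29; AND[a·b] → w = 0.2407
Rules with consequent 'normal': {R1, R2, R4} → strengths 0.1085, 0.2697, 0.2407
Aggregate via t-conorm [a + b − a·b]: 0.5056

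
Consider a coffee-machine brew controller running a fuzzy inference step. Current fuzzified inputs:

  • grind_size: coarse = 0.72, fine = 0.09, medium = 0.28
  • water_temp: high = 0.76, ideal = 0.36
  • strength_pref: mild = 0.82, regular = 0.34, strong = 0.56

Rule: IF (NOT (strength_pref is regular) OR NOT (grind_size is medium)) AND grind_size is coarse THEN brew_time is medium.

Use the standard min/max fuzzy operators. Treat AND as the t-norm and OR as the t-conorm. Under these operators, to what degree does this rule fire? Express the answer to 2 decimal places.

0.72

firing strength: (¬regular=1−0.34=0.66 OR ¬medium=1−0.28=0.72) = 0.72; AND[min(a, b)] with coarse=0.72 → w = 0.72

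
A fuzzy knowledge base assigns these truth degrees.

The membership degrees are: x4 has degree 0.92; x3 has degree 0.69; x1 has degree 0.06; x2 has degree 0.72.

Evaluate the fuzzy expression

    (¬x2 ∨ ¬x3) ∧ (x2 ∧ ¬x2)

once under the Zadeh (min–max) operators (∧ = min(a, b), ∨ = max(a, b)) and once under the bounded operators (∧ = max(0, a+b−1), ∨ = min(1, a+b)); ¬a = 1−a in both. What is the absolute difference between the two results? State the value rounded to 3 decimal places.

0.280

Under Zadeh (min–max):
  ¬x2 = 1 − 0.72 = 0.28
  ¬x3 = 1 − 0.69 = 0.31
  ¬x2 ∨ ¬x3 = max(a, b) on (0.28, 0.31) = 0.31
  ¬x2 = 1 − 0.72 = 0.28
  x2 ∧ ¬x2 = min(a, b) on (0.72, 0.28) = 0.28
  (¬x2 ∨ ¬x3) ∧ (x2 ∧ ¬x2) = min(a, b) on (0.31, 0.28) = 0.28
  → value = 0.2800
Under bounded:
  ¬x2 = 1 − 0.72 = 0.28
  ¬x3 = 1 − 0.69 = 0.31
  ¬x2 ∨ ¬x3 = min(1, a+b) on (0.28, 0.31) = 0.59
  ¬x2 = 1 − 0.72 = 0.28
  x2 ∧ ¬x2 = max(0, a+b−1) on (0.72, 0.28) = 0.00
  (¬x2 ∨ ¬x3) ∧ (x2 ∧ ¬x2) = max(0, a+b−1) on (0.59, 0.00) = 0.00
  → value = 0.0000
|0.2800 − 0.0000| = 0.280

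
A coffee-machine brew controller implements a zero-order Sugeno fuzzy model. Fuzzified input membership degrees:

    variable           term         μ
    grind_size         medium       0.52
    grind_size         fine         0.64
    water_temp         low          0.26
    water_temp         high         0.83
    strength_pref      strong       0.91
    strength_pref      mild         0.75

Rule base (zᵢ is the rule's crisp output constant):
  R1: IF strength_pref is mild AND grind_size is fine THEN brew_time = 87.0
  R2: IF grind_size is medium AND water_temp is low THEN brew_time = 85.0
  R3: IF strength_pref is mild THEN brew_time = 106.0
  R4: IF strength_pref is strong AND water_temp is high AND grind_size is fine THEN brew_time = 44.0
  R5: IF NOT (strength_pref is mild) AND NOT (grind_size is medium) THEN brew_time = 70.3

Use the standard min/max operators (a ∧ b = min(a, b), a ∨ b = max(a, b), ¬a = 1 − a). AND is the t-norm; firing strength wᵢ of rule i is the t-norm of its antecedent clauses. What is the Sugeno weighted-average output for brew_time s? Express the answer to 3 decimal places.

R1 (z=87.0): mild=0.75, fine=0.64; AND[min(a, b)] → w = 0.64
R2 (z=85.0): medium=0.52, low=0.26; AND[min(a, b)] → w = 0.26
R3 (z=106.0): mild=0.75 → w = 0.75
R4 (z=44.0): strong=0.91, high=0.83, fine=0.64; AND[min(a, b)] → w = 0.64
R5 (z=70.3): ¬mild=1−0.75=0.25, ¬medium=1−0.52=0.48; AND[min(a, b)] → w = 0.25
Weighted average = (0.64·87.0 + 0.26·85.0 + 0.75·106.0 + 0.64·44.0 + 0.25·70.3) / (0.64 + 0.26 + 0.75 + 0.64 + 0.25)
  = 203.0150 / 2.5400 = 79.927

79.927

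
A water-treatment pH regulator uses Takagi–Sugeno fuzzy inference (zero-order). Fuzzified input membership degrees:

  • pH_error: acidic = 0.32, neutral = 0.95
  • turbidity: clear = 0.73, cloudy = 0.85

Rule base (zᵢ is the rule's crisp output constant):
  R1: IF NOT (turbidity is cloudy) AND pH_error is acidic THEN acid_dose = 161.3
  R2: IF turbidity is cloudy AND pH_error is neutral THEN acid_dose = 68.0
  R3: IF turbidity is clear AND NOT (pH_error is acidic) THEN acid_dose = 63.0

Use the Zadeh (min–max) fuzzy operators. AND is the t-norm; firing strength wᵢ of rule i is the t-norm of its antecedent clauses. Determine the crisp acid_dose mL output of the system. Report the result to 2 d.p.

74.31

R1 (z=161.3): ¬cloudy=1−0.85=0.15, acidic=0.32; AND[min(a, b)] → w = 0.15
R2 (z=68.0): cloudy=0.85, neutral=0.95; AND[min(a, b)] → w = 0.85
R3 (z=63.0): clear=0.73, ¬acidic=1−0.32=0.68; AND[min(a, b)] → w = 0.68
Weighted average = (0.15·161.3 + 0.85·68.0 + 0.68·63.0) / (0.15 + 0.85 + 0.68)
  = 124.8350 / 1.6800 = 74.31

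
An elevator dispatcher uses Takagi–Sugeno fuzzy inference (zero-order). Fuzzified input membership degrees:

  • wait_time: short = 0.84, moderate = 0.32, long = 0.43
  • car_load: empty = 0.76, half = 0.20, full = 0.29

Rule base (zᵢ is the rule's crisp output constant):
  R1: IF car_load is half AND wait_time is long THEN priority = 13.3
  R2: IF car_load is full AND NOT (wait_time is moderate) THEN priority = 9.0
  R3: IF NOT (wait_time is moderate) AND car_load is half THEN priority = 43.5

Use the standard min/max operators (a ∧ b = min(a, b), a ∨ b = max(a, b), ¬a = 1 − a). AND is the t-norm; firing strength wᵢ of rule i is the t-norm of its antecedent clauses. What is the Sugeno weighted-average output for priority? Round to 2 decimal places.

20.25

R1 (z=13.3): half=0.20, long=0.43; AND[min(a, b)] → w = 0.20
R2 (z=9.0): full=0.29, ¬moderate=1−0.32=0.68; AND[min(a, b)] → w = 0.29
R3 (z=43.5): ¬moderate=1−0.32=0.68, half=0.20; AND[min(a, b)] → w = 0.20
Weighted average = (0.20·13.3 + 0.29·9.0 + 0.20·43.5) / (0.20 + 0.29 + 0.20)
  = 13.9700 / 0.6900 = 20.25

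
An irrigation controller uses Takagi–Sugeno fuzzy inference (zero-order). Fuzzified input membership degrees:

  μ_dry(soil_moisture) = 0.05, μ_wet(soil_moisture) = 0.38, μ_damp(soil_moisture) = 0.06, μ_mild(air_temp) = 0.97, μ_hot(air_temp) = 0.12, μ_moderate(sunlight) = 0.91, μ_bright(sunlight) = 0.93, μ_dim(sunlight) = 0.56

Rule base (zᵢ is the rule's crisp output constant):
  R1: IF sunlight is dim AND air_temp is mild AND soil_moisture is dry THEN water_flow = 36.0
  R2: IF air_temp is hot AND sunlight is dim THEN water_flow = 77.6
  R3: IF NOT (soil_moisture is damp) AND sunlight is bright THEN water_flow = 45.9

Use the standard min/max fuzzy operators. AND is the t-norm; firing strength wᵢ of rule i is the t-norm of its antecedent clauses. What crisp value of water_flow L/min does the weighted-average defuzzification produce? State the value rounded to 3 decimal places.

48.908

R1 (z=36.0): dim=0.56, mild=0.97, dry=0.05; AND[min(a, b)] → w = 0.05
R2 (z=77.6): hot=0.12, dim=0.56; AND[min(a, b)] → w = 0.12
R3 (z=45.9): ¬damp=1−0.06=0.94, bright=0.93; AND[min(a, b)] → w = 0.93
Weighted average = (0.05·36.0 + 0.12·77.6 + 0.93·45.9) / (0.05 + 0.12 + 0.93)
  = 53.7990 / 1.1000 = 48.908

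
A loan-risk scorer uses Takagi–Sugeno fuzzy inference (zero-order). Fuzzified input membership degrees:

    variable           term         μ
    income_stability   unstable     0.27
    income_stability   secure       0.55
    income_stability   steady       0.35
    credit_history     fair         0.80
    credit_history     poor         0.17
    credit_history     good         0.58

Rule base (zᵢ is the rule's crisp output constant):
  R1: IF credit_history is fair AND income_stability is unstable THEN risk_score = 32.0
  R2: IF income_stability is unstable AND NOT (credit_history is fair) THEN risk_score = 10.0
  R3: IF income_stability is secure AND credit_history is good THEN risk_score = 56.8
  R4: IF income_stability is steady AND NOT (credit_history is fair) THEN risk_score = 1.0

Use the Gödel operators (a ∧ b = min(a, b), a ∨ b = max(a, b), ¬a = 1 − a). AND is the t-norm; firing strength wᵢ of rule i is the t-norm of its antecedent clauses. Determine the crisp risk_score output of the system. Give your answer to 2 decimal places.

34.49

R1 (z=32.0): fair=0.80, unstable=0.27; AND[min(a, b)] → w = 0.27
R2 (z=10.0): unstable=0.27, ¬fair=1−0.80=0.20; AND[min(a, b)] → w = 0.20
R3 (z=56.8): secure=0.55, good=0.58; AND[min(a, b)] → w = 0.55
R4 (z=1.0): steady=0.35, ¬fair=1−0.80=0.20; AND[min(a, b)] → w = 0.20
Weighted average = (0.27·32.0 + 0.20·10.0 + 0.55·56.8 + 0.20·1.0) / (0.27 + 0.20 + 0.55 + 0.20)
  = 42.0800 / 1.2200 = 34.49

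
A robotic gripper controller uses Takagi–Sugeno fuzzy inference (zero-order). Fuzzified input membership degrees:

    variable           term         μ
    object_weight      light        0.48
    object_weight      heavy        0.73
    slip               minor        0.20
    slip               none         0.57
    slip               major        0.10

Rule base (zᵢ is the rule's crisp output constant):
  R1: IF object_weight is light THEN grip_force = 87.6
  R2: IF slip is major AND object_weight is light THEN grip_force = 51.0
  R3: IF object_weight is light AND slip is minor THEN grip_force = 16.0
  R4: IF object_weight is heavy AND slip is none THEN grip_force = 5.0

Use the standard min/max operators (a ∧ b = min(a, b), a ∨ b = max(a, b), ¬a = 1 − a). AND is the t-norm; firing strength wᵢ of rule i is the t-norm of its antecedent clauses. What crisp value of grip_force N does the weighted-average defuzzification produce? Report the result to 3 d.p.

R1 (z=87.6): light=0.48 → w = 0.48
R2 (z=51.0): major=0.10, light=0.48; AND[min(a, b)] → w = 0.10
R3 (z=16.0): light=0.48, minor=0.20; AND[min(a, b)] → w = 0.20
R4 (z=5.0): heavy=0.73, none=0.57; AND[min(a, b)] → w = 0.57
Weighted average = (0.48·87.6 + 0.10·51.0 + 0.20·16.0 + 0.57·5.0) / (0.48 + 0.10 + 0.20 + 0.57)
  = 53.1980 / 1.3500 = 39.406

39.406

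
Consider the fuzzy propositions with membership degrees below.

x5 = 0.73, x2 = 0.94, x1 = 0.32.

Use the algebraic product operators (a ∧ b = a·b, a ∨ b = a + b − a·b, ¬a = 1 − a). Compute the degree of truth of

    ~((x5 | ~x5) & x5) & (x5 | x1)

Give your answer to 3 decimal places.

0.338

~x5 = 1 − 0.7300 = 0.2700
x5 | ~x5 = a + b − a·b on (0.7300, 0.2700) = 0.8029
(x5 | ~x5) & x5 = a·b on (0.8029, 0.7300) = 0.5861
~((x5 | ~x5) & x5) = 1 − 0.5861 = 0.4139
x5 | x1 = a + b − a·b on (0.7300, 0.3200) = 0.8164
~((x5 | ~x5) & x5) & (x5 | x1) = a·b on (0.4139, 0.8164) = 0.3379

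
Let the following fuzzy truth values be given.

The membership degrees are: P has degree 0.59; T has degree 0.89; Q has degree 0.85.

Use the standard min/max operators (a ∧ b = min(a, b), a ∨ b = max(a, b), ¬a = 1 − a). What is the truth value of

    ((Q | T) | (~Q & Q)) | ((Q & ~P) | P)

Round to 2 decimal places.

Q | T = max(a, b) on (0.85, 0.89) = 0.89
~Q = 1 − 0.85 = 0.15
~Q & Q = min(a, b) on (0.15, 0.85) = 0.15
(Q | T) | (~Q & Q) = max(a, b) on (0.89, 0.15) = 0.89
~P = 1 − 0.59 = 0.41
Q & ~P = min(a, b) on (0.85, 0.41) = 0.41
(Q & ~P) | P = max(a, b) on (0.41, 0.59) = 0.59
((Q | T) | (~Q & Q)) | ((Q & ~P) | P) = max(a, b) on (0.89, 0.59) = 0.89

0.89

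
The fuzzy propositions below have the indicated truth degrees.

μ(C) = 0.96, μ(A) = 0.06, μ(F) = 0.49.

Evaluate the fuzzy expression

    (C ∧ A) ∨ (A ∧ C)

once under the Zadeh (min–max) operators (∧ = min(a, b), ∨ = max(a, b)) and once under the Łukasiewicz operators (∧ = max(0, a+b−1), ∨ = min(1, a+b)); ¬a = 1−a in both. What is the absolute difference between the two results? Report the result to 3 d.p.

0.020

Under Zadeh (min–max):
  C ∧ A = min(a, b) on (0.96, 0.06) = 0.06
  A ∧ C = min(a, b) on (0.06, 0.96) = 0.06
  (C ∧ A) ∨ (A ∧ C) = max(a, b) on (0.06, 0.06) = 0.06
  → value = 0.0600
Under Łukasiewicz:
  C ∧ A = max(0, a+b−1) on (0.96, 0.06) = 0.02
  A ∧ C = max(0, a+b−1) on (0.06, 0.96) = 0.02
  (C ∧ A) ∨ (A ∧ C) = min(1, a+b) on (0.02, 0.02) = 0.04
  → value = 0.0400
|0.0600 − 0.0400| = 0.020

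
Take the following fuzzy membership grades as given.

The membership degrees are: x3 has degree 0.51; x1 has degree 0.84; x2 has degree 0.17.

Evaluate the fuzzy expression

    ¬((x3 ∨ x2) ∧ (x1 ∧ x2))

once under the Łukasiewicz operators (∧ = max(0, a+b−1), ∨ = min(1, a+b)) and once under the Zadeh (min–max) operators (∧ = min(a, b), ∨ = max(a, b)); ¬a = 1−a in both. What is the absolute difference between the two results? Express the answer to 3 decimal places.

0.170

Under Łukasiewicz:
  x3 ∨ x2 = min(1, a+b) on (0.51, 0.17) = 0.68
  x1 ∧ x2 = max(0, a+b−1) on (0.84, 0.17) = 0.01
  (x3 ∨ x2) ∧ (x1 ∧ x2) = max(0, a+b−1) on (0.68, 0.01) = 0.00
  ¬((x3 ∨ x2) ∧ (x1 ∧ x2)) = 1 − 0.00 = 1.00
  → value = 1.0000
Under Zadeh (min–max):
  x3 ∨ x2 = max(a, b) on (0.51, 0.17) = 0.51
  x1 ∧ x2 = min(a, b) on (0.84, 0.17) = 0.17
  (x3 ∨ x2) ∧ (x1 ∧ x2) = min(a, b) on (0.51, 0.17) = 0.17
  ¬((x3 ∨ x2) ∧ (x1 ∧ x2)) = 1 − 0.17 = 0.83
  → value = 0.8300
|1.0000 − 0.8300| = 0.170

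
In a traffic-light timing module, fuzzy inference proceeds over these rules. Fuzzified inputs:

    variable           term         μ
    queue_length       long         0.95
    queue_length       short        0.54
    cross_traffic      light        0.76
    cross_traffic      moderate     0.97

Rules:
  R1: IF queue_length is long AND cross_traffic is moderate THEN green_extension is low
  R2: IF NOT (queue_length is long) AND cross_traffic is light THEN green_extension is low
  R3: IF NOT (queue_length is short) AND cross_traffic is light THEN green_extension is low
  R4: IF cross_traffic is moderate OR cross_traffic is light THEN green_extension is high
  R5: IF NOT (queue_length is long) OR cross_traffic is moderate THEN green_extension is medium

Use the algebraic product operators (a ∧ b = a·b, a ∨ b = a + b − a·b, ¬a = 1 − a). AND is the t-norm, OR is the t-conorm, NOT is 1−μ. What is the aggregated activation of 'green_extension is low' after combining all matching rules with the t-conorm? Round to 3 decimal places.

R1: long=0.95, moderate=0.97; AND[a·b] → w = 0.9215
R2: ¬long=1−0.95=0.05, light=0.76; AND[a·b] → w = 0.0380
R3: ¬short=1−0.54=0.46, light=0.76; AND[a·b] → w = 0.3496
R4: moderate=0.97, light=0.76; OR[a + b − a·b] → w = 0.9928
R5: ¬long=1−0.95=0.05, moderate=0.97; OR[a + b − a·b] → w = 0.9715
Rules with consequent 'low': {R1, R2, R3} → strengths 0.9215, 0.0380, 0.3496
Aggregate via t-conorm [a + b − a·b]: 0.9509

0.951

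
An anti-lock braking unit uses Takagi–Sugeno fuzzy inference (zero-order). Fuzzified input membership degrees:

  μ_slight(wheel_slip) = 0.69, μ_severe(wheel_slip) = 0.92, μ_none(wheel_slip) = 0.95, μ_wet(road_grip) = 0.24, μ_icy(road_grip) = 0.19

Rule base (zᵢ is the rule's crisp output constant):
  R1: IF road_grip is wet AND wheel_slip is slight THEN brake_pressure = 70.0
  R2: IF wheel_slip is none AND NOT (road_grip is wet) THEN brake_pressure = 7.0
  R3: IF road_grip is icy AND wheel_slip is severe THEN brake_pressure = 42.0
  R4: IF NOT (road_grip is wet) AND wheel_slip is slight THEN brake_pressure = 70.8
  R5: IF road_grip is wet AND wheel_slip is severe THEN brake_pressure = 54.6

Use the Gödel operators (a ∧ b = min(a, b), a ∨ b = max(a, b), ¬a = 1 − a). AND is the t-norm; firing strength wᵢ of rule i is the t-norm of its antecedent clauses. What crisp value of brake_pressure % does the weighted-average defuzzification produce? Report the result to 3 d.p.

R1 (z=70.0): wet=0.24, slight=0.69; AND[min(a, b)] → w = 0.24
R2 (z=7.0): none=0.95, ¬wet=1−0.24=0.76; AND[min(a, b)] → w = 0.76
R3 (z=42.0): icy=0.19, severe=0.92; AND[min(a, b)] → w = 0.19
R4 (z=70.8): ¬wet=1−0.24=0.76, slight=0.69; AND[min(a, b)] → w = 0.69
R5 (z=54.6): wet=0.24, severe=0.92; AND[min(a, b)] → w = 0.24
Weighted average = (0.24·70.0 + 0.76·7.0 + 0.19·42.0 + 0.69·70.8 + 0.24·54.6) / (0.24 + 0.76 + 0.19 + 0.69 + 0.24)
  = 92.0560 / 2.1200 = 43.423

43.423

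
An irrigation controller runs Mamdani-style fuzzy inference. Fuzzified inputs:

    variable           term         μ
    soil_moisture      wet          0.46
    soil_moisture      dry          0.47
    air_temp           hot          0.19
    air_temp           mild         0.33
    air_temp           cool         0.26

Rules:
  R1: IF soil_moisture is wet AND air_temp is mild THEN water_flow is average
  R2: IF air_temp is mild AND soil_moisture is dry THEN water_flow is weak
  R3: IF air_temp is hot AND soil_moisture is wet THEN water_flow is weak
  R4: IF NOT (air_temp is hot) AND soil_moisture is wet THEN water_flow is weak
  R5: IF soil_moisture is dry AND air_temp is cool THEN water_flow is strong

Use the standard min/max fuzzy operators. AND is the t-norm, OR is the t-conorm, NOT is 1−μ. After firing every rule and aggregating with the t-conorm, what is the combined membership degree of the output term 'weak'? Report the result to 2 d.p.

R1: wet=0.46, mild=0.33; AND[min(a, b)] → w = 0.33
R2: mild=0.33, dry=0.47; AND[min(a, b)] → w = 0.33
R3: hot=0.19, wet=0.46; AND[min(a, b)] → w = 0.19
R4: ¬hot=1−0.19=0.81, wet=0.46; AND[min(a, b)] → w = 0.46
R5: dry=0.47, cool=0.26; AND[min(a, b)] → w = 0.26
Rules with consequent 'weak': {R2, R3, R4} → strengths 0.33, 0.19, 0.46
Aggregate via t-conorm [max(a, b)]: 0.46

0.46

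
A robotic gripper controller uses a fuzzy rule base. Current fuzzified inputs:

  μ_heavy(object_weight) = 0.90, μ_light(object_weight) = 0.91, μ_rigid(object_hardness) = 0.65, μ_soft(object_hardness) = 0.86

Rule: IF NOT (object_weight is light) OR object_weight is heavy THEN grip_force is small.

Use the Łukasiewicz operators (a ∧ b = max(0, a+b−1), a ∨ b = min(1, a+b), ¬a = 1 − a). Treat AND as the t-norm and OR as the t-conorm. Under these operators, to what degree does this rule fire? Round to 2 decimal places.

0.99

firing strength: ¬light=1−0.91=0.09, heavy=0.90; OR[min(1, a+b)] → w = 0.99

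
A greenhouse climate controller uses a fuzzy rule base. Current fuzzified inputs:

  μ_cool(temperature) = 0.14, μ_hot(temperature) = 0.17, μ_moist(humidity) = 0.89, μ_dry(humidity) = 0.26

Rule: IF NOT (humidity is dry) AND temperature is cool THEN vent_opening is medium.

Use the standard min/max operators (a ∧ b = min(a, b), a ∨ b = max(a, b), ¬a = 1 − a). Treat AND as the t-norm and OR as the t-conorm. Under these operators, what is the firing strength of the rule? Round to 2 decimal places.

firing strength: ¬dry=1−0.26=0.74, cool=0.14; AND[min(a, b)] → w = 0.14

0.14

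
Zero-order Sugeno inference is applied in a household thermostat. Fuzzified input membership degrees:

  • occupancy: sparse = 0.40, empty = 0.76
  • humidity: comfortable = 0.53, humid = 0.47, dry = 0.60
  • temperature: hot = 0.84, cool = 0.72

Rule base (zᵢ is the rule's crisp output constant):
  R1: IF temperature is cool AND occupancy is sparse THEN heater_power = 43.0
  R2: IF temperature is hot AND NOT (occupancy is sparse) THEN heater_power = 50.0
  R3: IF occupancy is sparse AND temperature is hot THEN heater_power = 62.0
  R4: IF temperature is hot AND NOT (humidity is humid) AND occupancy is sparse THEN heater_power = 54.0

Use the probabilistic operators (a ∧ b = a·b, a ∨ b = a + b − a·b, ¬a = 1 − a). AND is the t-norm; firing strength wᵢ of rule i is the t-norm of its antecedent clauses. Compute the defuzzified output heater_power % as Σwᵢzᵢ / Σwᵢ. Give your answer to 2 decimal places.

52.09

R1 (z=43.0): cool=0.72, sparse=0.40; AND[a·b] → w = 0.2880
R2 (z=50.0): hot=0.84, ¬sparse=1−0.40=0.60; AND[a·b] → w = 0.5040
R3 (z=62.0): sparse=0.40, hot=0.84; AND[a·b] → w = 0.3360
R4 (z=54.0): hot=0.84, ¬humid=1−0.47=0.53, sparse=0.40; AND[a·b] → w = 0.1781
Weighted average = (0.2880·43.0 + 0.5040·50.0 + 0.3360·62.0 + 0.1781·54.0) / (0.2880 + 0.5040 + 0.3360 + 0.1781)
  = 68.0323 / 1.3061 = 52.09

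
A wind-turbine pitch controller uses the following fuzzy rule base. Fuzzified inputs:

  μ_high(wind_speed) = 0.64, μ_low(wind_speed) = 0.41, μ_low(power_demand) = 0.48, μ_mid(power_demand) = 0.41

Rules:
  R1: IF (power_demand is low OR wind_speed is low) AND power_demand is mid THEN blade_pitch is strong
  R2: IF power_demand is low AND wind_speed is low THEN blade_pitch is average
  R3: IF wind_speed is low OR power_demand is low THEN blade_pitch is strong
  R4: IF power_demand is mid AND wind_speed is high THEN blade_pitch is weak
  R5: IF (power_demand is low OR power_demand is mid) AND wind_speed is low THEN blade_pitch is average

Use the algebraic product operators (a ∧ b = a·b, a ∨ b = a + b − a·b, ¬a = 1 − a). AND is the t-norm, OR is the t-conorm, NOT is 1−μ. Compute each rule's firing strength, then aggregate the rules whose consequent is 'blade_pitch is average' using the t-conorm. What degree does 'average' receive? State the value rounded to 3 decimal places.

0.425

R1: (low=0.48 OR low=0.41) = 0.6932; AND[a·b] with mid=0.41 → w = 0.2842
R2: low=0.48, low=0.41; AND[a·b] → w = 0.1968
R3: low=0.41, low=0.48; OR[a + b − a·b] → w = 0.6932
R4: mid=0.41, high=0.64; AND[a·b] → w = 0.2624
R5: (low=0.48 OR mid=0.41) = 0.6932; AND[a·b] with low=0.41 → w = 0.2842
Rules with consequent 'average': {R2, R5} → strengths 0.1968, 0.2842
Aggregate via t-conorm [a + b − a·b]: 0.4251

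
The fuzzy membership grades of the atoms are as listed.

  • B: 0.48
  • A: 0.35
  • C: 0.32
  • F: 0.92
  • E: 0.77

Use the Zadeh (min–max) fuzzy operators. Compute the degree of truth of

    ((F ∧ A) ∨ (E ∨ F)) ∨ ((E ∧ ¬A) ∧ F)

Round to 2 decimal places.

F ∧ A = min(a, b) on (0.92, 0.35) = 0.35
E ∨ F = max(a, b) on (0.77, 0.92) = 0.92
(F ∧ A) ∨ (E ∨ F) = max(a, b) on (0.35, 0.92) = 0.92
¬A = 1 − 0.35 = 0.65
E ∧ ¬A = min(a, b) on (0.77, 0.65) = 0.65
(E ∧ ¬A) ∧ F = min(a, b) on (0.65, 0.92) = 0.65
((F ∧ A) ∨ (E ∨ F)) ∨ ((E ∧ ¬A) ∧ F) = max(a, b) on (0.92, 0.65) = 0.92

0.92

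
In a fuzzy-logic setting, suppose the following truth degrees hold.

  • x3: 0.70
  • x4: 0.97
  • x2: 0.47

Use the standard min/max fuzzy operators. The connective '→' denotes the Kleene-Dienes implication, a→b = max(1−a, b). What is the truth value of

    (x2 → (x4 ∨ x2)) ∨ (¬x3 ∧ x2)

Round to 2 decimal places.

x4 ∨ x2 = max(a, b) on (0.97, 0.47) = 0.97
x2 → (x4 ∨ x2)  [Kleene-Dienes: max(1−a, b)] with a=0.47, b=0.97 → 0.97
¬x3 = 1 − 0.70 = 0.30
¬x3 ∧ x2 = min(a, b) on (0.30, 0.47) = 0.30
(x2 → (x4 ∨ x2)) ∨ (¬x3 ∧ x2) = max(a, b) on (0.97, 0.30) = 0.97

0.97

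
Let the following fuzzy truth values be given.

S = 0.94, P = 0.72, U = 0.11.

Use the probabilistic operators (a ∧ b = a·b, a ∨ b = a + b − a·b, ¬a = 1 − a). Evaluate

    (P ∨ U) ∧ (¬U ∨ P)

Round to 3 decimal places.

P ∨ U = a + b − a·b on (0.7200, 0.1100) = 0.7508
¬U = 1 − 0.1100 = 0.8900
¬U ∨ P = a + b − a·b on (0.8900, 0.7200) = 0.9692
(P ∨ U) ∧ (¬U ∨ P) = a·b on (0.7508, 0.9692) = 0.7277

0.728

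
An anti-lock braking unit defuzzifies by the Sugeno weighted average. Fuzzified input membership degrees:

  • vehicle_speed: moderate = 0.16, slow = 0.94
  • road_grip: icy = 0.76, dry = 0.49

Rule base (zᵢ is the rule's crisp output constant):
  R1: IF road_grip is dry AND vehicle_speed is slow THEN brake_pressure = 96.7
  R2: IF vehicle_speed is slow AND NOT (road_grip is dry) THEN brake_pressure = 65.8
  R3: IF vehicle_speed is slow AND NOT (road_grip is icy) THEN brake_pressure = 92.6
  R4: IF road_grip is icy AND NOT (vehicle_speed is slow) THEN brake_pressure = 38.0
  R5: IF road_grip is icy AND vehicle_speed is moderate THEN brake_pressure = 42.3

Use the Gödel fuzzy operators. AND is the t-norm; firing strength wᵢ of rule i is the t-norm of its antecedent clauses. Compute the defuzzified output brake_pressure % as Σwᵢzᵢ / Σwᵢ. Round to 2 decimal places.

R1 (z=96.7): dry=0.49, slow=0.94; AND[min(a, b)] → w = 0.49
R2 (z=65.8): slow=0.94, ¬dry=1−0.49=0.51; AND[min(a, b)] → w = 0.51
R3 (z=92.6): slow=0.94, ¬icy=1−0.76=0.24; AND[min(a, b)] → w = 0.24
R4 (z=38.0): icy=0.76, ¬slow=1−0.94=0.06; AND[min(a, b)] → w = 0.06
R5 (z=42.3): icy=0.76, moderate=0.16; AND[min(a, b)] → w = 0.16
Weighted average = (0.49·96.7 + 0.51·65.8 + 0.24·92.6 + 0.06·38.0 + 0.16·42.3) / (0.49 + 0.51 + 0.24 + 0.06 + 0.16)
  = 112.2130 / 1.4600 = 76.86

76.86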